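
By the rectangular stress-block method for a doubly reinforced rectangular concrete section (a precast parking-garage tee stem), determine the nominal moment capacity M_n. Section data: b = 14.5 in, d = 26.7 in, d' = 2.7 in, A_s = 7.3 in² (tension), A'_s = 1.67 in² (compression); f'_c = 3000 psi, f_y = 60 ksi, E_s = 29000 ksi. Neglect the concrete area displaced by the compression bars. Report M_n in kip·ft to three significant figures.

M_n ≈ 823 kip·ft

Assume both steels yield.
a = (A_s − A'_s) f_y/(0.85 f'_c b) = (7.3 − 1.67) × 60/(0.85 × 3 × 14.5) = 9.136 in.
c = a/β₁ = 9.136/0.85 = 10.748 in; ε'_s = 0.003(c − d')/c = 0.0022 ≥ ε_y = 0.0021, so the compression steel yields.
M_n = (A_s − A'_s) f_y (d − a/2) + A'_s f_y (d − d') = 337.8 × (26.7 − 4.568) + 100.2 × (26.7 − 2.7) = 7476.2 + 2404.8 = 9881.0 kip·in = 9881.0/12 = 823.42 kip·ft.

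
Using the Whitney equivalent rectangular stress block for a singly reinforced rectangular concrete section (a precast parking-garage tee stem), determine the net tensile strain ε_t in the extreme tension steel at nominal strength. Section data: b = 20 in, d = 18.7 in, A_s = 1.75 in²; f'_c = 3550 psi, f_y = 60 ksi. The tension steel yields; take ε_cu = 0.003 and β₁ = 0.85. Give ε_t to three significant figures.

a = A_s f_y/(0.85 f'_c b) = 1.740 in.
β₁ = 0.85, so c = a/β₁ = 1.740/0.85 = 2.047 in.
From the linear strain diagram with ε_cu = 0.003: ε_t = 0.003 (d − c)/c = 0.003 × (18.7 − 2.047)/2.047 = 0.0244.
Since ε_t ≥ 0.005, the section is tension-controlled.

ε_t ≈ 0.0244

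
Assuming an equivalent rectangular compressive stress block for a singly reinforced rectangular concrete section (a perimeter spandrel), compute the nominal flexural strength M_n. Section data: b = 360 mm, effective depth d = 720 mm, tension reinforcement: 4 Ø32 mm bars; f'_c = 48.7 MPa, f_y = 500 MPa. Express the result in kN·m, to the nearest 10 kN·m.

A_s = 4 × 804 = 3216 mm².
T = A_s f_y = 3216 × 500 = 1608000 N = 1608 kN.
From C = T: a = T/(0.85 f'_c b) = 1608000/(0.85 × 48.7 × 360) = 107.90 mm.
M_n = T(d − a/2) = 1608 kN × (720 − 53.95) mm = 1071.01 kN·m.

M_n ≈ 1070 kN·m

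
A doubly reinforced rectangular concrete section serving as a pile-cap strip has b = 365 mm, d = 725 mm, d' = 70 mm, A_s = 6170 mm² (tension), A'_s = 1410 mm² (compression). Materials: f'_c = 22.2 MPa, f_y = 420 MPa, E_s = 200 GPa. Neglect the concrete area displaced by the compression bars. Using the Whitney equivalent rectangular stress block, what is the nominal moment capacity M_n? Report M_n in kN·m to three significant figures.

M_n ≈ 1550 kN·m

Assume both tension and compression steel yield.
Net tension couple steel: A_s − A'_s = 4760 mm².
a = (A_s − A'_s) f_y / (0.85 f'_c b) = 1999200/(0.85 × 22.2 × 365) = 290.26 mm.
c = a/β₁ = 290.26/0.85 = 341.48 mm; ε'_s = 0.003(c − d')/c = 0.0024 ≥ f_y/E_s = 0.0021, so compression steel does yield.
M_n = (A_s − A'_s) f_y (d − a/2) + A'_s f_y (d − d') = [1999200 × (725 − 145.13) + 592200 × (725 − 70)] × 10⁻⁶ = 1159.28 + 387.89 = 1547.17 kN·m.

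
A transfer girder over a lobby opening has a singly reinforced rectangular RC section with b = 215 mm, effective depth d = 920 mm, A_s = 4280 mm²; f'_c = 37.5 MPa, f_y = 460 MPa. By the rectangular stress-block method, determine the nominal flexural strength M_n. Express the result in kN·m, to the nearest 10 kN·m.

T = A_s f_y = 4280 × 460 = 1968800 N = 1968.8 kN.
From C = T: a = T/(0.85 f'_c b) = 1968800/(0.85 × 37.5 × 215) = 287.28 mm.
M_n = T(d − a/2) = 1968.8 kN × (920 − 143.64) mm = 1528.50 kN·m.

M_n ≈ 1530 kN·m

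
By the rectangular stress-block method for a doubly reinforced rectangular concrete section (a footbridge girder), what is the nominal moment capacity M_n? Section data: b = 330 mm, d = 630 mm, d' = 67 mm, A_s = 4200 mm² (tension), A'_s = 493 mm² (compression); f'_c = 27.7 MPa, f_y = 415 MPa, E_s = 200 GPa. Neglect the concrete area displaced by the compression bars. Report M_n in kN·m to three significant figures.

M_n ≈ 932 kN·m

Assume both tension and compression steel yield.
Net tension couple steel: A_s − A'_s = 3707 mm².
a = (A_s − A'_s) f_y / (0.85 f'_c b) = 1538405/(0.85 × 27.7 × 330) = 198.00 mm.
c = a/β₁ = 198.00/0.85 = 232.94 mm; ε'_s = 0.003(c − d')/c = 0.0021 ≥ f_y/E_s = 0.0021, so compression steel does yield.
M_n = (A_s − A'_s) f_y (d − a/2) + A'_s f_y (d − d') = [1538405 × (630 − 99) + 204595 × (630 − 67)] × 10⁻⁶ = 816.89 + 115.19 = 932.08 kN·m.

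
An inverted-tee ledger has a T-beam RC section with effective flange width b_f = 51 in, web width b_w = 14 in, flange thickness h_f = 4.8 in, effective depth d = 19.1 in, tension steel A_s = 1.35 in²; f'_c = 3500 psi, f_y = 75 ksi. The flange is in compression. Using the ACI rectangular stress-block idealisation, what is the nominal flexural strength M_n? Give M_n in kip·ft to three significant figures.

Tension: T = A_s f_y = 1.35 × 75 = 101.25 kips.
Try a within the flange: a = T/(0.85 f'_c b_f) = 101.25/(0.85 × 3.5 × 51) = 0.667 in.
Since a = 0.667 ≤ h_f = 4.8 in, the stress block lies entirely in the flange; analyse as a rectangular beam of width b_f.
M_n = T(d − a/2) = 101.25 × (19.1 − 0.3335) = 1900.1 kip·in.
M_n = 1900.1/12 = 158.34 kip·ft.

M_n ≈ 158 kip·ft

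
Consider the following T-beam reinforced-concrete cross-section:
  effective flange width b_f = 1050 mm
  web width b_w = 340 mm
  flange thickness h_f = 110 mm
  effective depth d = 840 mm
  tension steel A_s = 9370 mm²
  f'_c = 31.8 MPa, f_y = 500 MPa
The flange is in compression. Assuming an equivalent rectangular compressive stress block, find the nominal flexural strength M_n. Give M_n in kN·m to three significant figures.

Tension: T = A_s f_y = 9370 × 500 = 4685000 N.
Try a within the flange: a = T/(0.85 f'_c b_f) = 4685000/(0.85 × 31.8 × 1050) = 165.07 mm.
a = 165.07 > h_f = 110 mm: the block extends into the web. Split into flange-overhang and web parts.
C_f = 0.85 f'_c (b_f − b_w) h_f = 0.85 × 31.8 × (1050 − 340) × 110 = 2111043 N.
Remaining web compression depth: a_w = (T − C_f)/(0.85 f'_c b_w) = (4685000 − 2111043)/(0.85 × 31.8 × 340) = 280.08 mm.
M_n = C_f(d − h_f/2) + (T − C_f)(d − a_w/2) = 2111043 × (840 − 55) + 2573957 × (840 − 140.04) = 1657.17 + 1801.67 = 3458.84 × 10⁶ N·mm.
M_n = 3458.84 kN·m.

M_n ≈ 3460 kN·m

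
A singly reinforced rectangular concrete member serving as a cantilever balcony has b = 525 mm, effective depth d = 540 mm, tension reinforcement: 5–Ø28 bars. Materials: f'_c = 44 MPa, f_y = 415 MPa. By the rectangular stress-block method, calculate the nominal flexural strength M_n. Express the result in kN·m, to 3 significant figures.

M_n ≈ 649 kN·m

A_s = 5 × 616 = 3080 mm².
T = A_s f_y = 3080 × 415 = 1278200 N = 1278.2 kN.
From C = T: a = T/(0.85 f'_c b) = 1278200/(0.85 × 44 × 525) = 65.10 mm.
M_n = T(d − a/2) = 1278.2 kN × (540 − 32.55) mm = 648.62 kN·m.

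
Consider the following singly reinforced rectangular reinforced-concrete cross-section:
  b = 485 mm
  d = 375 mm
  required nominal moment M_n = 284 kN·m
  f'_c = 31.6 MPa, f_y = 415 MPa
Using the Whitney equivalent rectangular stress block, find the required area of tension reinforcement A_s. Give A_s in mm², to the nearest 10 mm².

A_s ≈ 1990 mm²

With M_n = 0.85 f'_c a b (d − a/2), solve the quadratic for a:
a = d − √(d² − 2M_n/(0.85 f'_c b)) = 375 − √(375² − 2 × 284×10⁶/(0.85 × 31.6 × 485)) = 63.51 mm.
A_s = 0.85 f'_c a b / f_y = 0.85 × 31.6 × 63.51 × 485 / 415 = 1993.6 mm².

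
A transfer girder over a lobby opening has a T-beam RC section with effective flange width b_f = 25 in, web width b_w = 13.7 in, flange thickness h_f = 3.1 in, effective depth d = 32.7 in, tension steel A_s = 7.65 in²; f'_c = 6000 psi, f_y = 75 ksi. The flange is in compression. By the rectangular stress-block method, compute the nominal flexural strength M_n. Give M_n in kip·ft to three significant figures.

M_n ≈ 1450 kip·ft

Tension: T = A_s f_y = 7.65 × 75 = 573.75 kips.
Try a within the flange: a = T/(0.85 f'_c b_f) = 573.75/(0.85 × 6 × 25) = 4.500 in.
a = 4.500 > h_f = 3.1 in: the block extends into the web. Split into flange-overhang and web parts.
C_f = 0.85 f'_c (b_f − b_w) h_f = 0.85 × 6 × (25 − 13.7) × 3.1 = 178.7 kips.
Remaining web compression depth: a_w = (T − C_f)/(0.85 f'_c b_w) = (573.75 − 178.7)/(0.85 × 6 × 13.7) = 5.654 in.
M_n = C_f(d − h_f/2) + (T − C_f)(d − a_w/2) = 178.7 × (32.7 − 1.55) + 395.05 × (32.7 − 2.827) = 5566.5 + 11801.3 = 17367.8 kip·in.
M_n = 17367.8/12 = 1447.32 kip·ft.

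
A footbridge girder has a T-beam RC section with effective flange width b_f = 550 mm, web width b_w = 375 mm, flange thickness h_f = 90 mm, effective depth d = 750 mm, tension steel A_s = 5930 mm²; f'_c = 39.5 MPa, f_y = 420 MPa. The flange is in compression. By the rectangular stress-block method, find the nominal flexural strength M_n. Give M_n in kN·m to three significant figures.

M_n ≈ 1690 kN·m

Tension: T = A_s f_y = 5930 × 420 = 2490600 N.
Try a within the flange: a = T/(0.85 f'_c b_f) = 2490600/(0.85 × 39.5 × 550) = 134.87 mm.
a = 134.87 > h_f = 90 mm: the block extends into the web. Split into flange-overhang and web parts.
C_f = 0.85 f'_c (b_f − b_w) h_f = 0.85 × 39.5 × (550 − 375) × 90 = 528806 N.
Remaining web compression depth: a_w = (T − C_f)/(0.85 f'_c b_w) = (2490600 − 528806)/(0.85 × 39.5 × 375) = 155.81 mm.
M_n = C_f(d − h_f/2) + (T − C_f)(d − a_w/2) = 528806 × (750 − 45) + 1961794 × (750 − 77.905) = 372.81 + 1318.51 = 1691.32 × 10⁶ N·mm.
M_n = 1691.32 kN·m.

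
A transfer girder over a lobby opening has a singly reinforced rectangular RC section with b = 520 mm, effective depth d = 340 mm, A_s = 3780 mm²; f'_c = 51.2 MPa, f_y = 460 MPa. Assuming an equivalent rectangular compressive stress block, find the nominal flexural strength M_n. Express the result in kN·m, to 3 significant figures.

T = A_s f_y = 3780 × 460 = 1738800 N = 1738.8 kN.
From C = T: a = T/(0.85 f'_c b) = 1738800/(0.85 × 51.2 × 520) = 76.83 mm.
M_n = T(d − a/2) = 1738.8 kN × (340 − 38.415) mm = 524.40 kN·m.

M_n ≈ 524 kN·m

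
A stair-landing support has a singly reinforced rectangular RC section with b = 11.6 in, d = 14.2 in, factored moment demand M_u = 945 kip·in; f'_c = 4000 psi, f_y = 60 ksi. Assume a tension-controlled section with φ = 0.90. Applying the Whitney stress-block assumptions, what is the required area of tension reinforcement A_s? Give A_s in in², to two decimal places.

A_s ≈ 1.33 in²

M_n = M_u/φ = 945/0.90 = 1050 kip·in.
From M_n = 0.85 f'_c a b (d − a/2):
a = d − √(d² − 2M_n/(0.85 f'_c b)) = 14.2 − √(14.2² − 2 × 1050/(0.85 × 4 × 11.6)) = 2.018 in.
A_s = 0.85 f'_c a b / f_y = 0.85 × 4 × 2.018 × 11.6 / 60 = 1.326 in².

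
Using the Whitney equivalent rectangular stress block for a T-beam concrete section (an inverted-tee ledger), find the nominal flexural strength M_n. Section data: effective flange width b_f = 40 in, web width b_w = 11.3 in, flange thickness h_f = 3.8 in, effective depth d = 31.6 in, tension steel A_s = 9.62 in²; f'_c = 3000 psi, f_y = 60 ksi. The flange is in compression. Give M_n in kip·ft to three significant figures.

Tension: T = A_s f_y = 9.62 × 60 = 577.2 kips.
Try a within the flange: a = T/(0.85 f'_c b_f) = 577.2/(0.85 × 3 × 40) = 5.659 in.
a = 5.659 > h_f = 3.8 in: the block extends into the web. Split into flange-overhang and web parts.
C_f = 0.85 f'_c (b_f − b_w) h_f = 0.85 × 3 × (40 − 11.3) × 3.8 = 278.1 kips.
Remaining web compression depth: a_w = (T − C_f)/(0.85 f'_c b_w) = (577.2 − 278.1)/(0.85 × 3 × 11.3) = 10.380 in.
M_n = C_f(d − h_f/2) + (T − C_f)(d − a_w/2) = 278.1 × (31.6 − 1.9) + 299.1 × (31.6 − 5.19) = 8259.6 + 7899.2 = 16158.8 kip·in.
M_n = 16158.8/12 = 1346.57 kip·ft.

M_n ≈ 1350 kip·ft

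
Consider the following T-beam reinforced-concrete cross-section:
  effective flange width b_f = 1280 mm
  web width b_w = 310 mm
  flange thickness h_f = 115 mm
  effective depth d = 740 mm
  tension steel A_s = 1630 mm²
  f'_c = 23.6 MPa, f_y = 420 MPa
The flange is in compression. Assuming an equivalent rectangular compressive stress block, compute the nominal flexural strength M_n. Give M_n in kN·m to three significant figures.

M_n ≈ 497 kN·m

Tension: T = A_s f_y = 1630 × 420 = 684600 N.
Try a within the flange: a = T/(0.85 f'_c b_f) = 684600/(0.85 × 23.6 × 1280) = 26.66 mm.
Since a = 26.66 ≤ h_f = 115 mm, the stress block lies entirely in the flange; analyse as a rectangular beam of width b_f.
M_n = T(d − a/2) = 684600 × (740 − 13.33) = 497.48 × 10⁶ N·mm.
M_n = 497.48 kN·m.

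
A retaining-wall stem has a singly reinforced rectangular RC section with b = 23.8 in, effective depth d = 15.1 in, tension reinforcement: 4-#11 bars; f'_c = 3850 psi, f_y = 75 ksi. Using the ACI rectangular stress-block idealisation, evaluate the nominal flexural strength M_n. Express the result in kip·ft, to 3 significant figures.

A_s = 4 × 1.56 = 6.24 in².
T = A_s f_y = 6.24 × 75 = 468 kips.
a = T/(0.85 f'_c b) = 468/(0.85 × 3.85 × 23.8) = 6.009 in.
M_n = T(d − a/2) = 468 × (15.1 − 3.0045) = 5660.7 kip·in = 5660.7/12 = 471.73 kip·ft.

M_n ≈ 472 kip·ft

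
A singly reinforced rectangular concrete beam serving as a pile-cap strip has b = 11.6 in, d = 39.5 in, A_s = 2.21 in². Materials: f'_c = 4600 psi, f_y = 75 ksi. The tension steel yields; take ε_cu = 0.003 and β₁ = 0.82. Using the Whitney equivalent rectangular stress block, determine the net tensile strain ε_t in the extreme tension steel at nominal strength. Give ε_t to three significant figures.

ε_t ≈ 0.0236

a = A_s f_y/(0.85 f'_c b) = 3.654 in.
β₁ = 0.82, so c = a/β₁ = 3.654/0.82 = 4.456 in.
From the linear strain diagram with ε_cu = 0.003: ε_t = 0.003 (d − c)/c = 0.003 × (39.5 − 4.456)/4.456 = 0.0236.
Since ε_t ≥ 0.005, the section is tension-controlled.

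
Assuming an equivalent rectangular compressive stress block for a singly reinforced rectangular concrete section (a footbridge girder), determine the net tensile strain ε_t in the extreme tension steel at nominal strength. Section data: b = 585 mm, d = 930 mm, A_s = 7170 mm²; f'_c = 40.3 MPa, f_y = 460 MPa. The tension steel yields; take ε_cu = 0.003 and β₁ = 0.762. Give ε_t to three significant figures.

ε_t ≈ 0.00992

a = A_s f_y/(0.85 f'_c b) = 164.59 mm.
β₁ = 0.762, so c = a/β₁ = 164.59/0.762 = 216.00 mm.
From the linear strain diagram with ε_cu = 0.003: ε_t = 0.003 (d − c)/c = 0.003 × (930 − 216.00)/216.00 = 0.00992.
Since ε_t ≥ 0.005, the section is tension-controlled.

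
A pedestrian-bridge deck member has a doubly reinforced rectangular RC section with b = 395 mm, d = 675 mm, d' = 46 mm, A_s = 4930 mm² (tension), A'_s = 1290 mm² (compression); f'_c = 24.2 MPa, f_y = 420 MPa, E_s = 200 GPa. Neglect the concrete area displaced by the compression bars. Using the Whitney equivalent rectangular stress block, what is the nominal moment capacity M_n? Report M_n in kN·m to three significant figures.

M_n ≈ 1230 kN·m

Assume both tension and compression steel yield.
Net tension couple steel: A_s − A'_s = 3640 mm².
a = (A_s − A'_s) f_y / (0.85 f'_c b) = 1528800/(0.85 × 24.2 × 395) = 188.16 mm.
c = a/β₁ = 188.16/0.85 = 221.36 mm; ε'_s = 0.003(c − d')/c = 0.0024 ≥ f_y/E_s = 0.0021, so compression steel does yield.
M_n = (A_s − A'_s) f_y (d − a/2) + A'_s f_y (d − d') = [1528800 × (675 − 94.08) + 541800 × (675 − 46)] × 10⁻⁶ = 888.11 + 340.79 = 1228.90 kN·m.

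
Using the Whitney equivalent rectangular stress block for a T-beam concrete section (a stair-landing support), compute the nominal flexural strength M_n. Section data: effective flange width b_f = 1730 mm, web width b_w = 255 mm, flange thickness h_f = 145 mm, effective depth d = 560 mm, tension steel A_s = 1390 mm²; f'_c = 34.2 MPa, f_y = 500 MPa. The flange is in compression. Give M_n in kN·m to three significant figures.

M_n ≈ 384 kN·m

Tension: T = A_s f_y = 1390 × 500 = 695000 N.
Try a within the flange: a = T/(0.85 f'_c b_f) = 695000/(0.85 × 34.2 × 1730) = 13.82 mm.
Since a = 13.82 ≤ h_f = 145 mm, the stress block lies entirely in the flange; analyse as a rectangular beam of width b_f.
M_n = T(d − a/2) = 695000 × (560 − 6.91) = 384.40 × 10⁶ N·mm.
M_n = 384.40 kN·m.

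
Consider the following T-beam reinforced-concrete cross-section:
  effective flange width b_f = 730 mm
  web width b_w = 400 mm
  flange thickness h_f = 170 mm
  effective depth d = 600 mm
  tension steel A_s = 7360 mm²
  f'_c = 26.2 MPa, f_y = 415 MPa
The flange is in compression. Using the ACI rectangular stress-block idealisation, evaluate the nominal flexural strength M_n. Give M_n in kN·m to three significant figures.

Tension: T = A_s f_y = 7360 × 415 = 3054400 N.
Try a within the flange: a = T/(0.85 f'_c b_f) = 3054400/(0.85 × 26.2 × 730) = 187.88 mm.
a = 187.88 > h_f = 170 mm: the block extends into the web. Split into flange-overhang and web parts.
C_f = 0.85 f'_c (b_f − b_w) h_f = 0.85 × 26.2 × (730 − 400) × 170 = 1249347 N.
Remaining web compression depth: a_w = (T − C_f)/(0.85 f'_c b_w) = (3054400 − 1249347)/(0.85 × 26.2 × 400) = 202.63 mm.
M_n = C_f(d − h_f/2) + (T − C_f)(d − a_w/2) = 1249347 × (600 − 85) + 1805053 × (600 − 101.315) = 643.41 + 900.15 = 1543.56 × 10⁶ N·mm.
M_n = 1543.56 kN·m.

M_n ≈ 1540 kN·m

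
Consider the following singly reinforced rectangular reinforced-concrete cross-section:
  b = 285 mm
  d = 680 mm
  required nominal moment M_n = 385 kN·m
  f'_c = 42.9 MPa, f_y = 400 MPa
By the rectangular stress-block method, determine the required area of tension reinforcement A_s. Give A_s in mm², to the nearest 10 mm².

A_s ≈ 1480 mm²

With M_n = 0.85 f'_c a b (d − a/2), solve the quadratic for a:
a = d − √(d² − 2M_n/(0.85 f'_c b)) = 680 − √(680² − 2 × 385×10⁶/(0.85 × 42.9 × 285)) = 56.86 mm.
A_s = 0.85 f'_c a b / f_y = 0.85 × 42.9 × 56.86 × 285 / 400 = 1477.3 mm².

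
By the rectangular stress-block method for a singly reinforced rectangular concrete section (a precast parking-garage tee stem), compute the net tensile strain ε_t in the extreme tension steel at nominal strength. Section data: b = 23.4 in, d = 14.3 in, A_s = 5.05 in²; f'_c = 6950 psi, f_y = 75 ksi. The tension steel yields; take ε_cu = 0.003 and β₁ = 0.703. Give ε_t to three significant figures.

a = A_s f_y/(0.85 f'_c b) = 2.740 in.
β₁ = 0.703, so c = a/β₁ = 2.740/0.703 = 3.898 in.
From the linear strain diagram with ε_cu = 0.003: ε_t = 0.003 (d − c)/c = 0.003 × (14.3 − 3.898)/3.898 = 0.00801.
Since ε_t ≥ 0.005, the section is tension-controlled.

ε_t ≈ 0.00801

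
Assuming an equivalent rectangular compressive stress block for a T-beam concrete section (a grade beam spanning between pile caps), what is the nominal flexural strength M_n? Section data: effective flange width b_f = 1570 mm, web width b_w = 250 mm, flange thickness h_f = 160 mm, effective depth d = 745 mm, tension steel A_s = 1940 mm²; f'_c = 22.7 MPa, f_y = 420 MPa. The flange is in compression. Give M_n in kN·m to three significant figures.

M_n ≈ 596 kN·m

Tension: T = A_s f_y = 1940 × 420 = 814800 N.
Try a within the flange: a = T/(0.85 f'_c b_f) = 814800/(0.85 × 22.7 × 1570) = 26.90 mm.
Since a = 26.90 ≤ h_f = 160 mm, the stress block lies entirely in the flange; analyse as a rectangular beam of width b_f.
M_n = T(d − a/2) = 814800 × (745 − 13.45) = 596.07 × 10⁶ N·mm.
M_n = 596.07 kN·m.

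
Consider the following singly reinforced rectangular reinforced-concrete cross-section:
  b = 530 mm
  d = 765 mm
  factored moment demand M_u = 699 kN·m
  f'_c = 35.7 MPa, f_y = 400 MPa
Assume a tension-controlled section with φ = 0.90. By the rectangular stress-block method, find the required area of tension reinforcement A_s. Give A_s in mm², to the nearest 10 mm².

M_n = M_u/φ = 699/0.90 = 776.667 kN·m.
With M_n = 0.85 f'_c a b (d − a/2), solve the quadratic for a:
a = d − √(d² − 2M_n/(0.85 f'_c b)) = 765 − √(765² − 2 × 776.667×10⁶/(0.85 × 35.7 × 530)) = 65.97 mm.
A_s = 0.85 f'_c a b / f_y = 0.85 × 35.7 × 65.97 × 530 / 400 = 2652.5 mm².

A_s ≈ 2650 mm²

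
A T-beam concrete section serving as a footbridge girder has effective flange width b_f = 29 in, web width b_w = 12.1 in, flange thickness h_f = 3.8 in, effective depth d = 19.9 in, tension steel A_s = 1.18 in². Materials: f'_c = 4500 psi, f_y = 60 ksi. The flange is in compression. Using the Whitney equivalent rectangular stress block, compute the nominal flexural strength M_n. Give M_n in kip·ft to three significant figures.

M_n ≈ 116 kip·ft

Tension: T = A_s f_y = 1.18 × 60 = 70.8 kips.
Try a within the flange: a = T/(0.85 f'_c b_f) = 70.8/(0.85 × 4.5 × 29) = 0.638 in.
Since a = 0.638 ≤ h_f = 3.8 in, the stress block lies entirely in the flange; analyse as a rectangular beam of width b_f.
M_n = T(d − a/2) = 70.8 × (19.9 − 0.319) = 1386.3 kip·in.
M_n = 1386.3/12 = 115.53 kip·ft.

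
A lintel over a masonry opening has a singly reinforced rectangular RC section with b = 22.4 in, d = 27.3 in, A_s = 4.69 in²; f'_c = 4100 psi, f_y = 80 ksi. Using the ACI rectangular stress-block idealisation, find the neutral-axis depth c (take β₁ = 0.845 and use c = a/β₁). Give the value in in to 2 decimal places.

c ≈ 5.69 in

T = A_s f_y = 4.69 × 80 = 375.2 kips.
a = T/(0.85 f'_c b) = 375.2/(0.85 × 4.1 × 22.4) = 4.8063 in.
With β₁ = 0.845, c = a/β₁ = 4.8063/0.845 = 5.69 in.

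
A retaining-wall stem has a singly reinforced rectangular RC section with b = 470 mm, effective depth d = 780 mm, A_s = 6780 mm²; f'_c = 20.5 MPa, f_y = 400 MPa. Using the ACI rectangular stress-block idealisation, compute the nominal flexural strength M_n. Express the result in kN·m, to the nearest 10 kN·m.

T = A_s f_y = 6780 × 400 = 2712000 N = 2712 kN.
From C = T: a = T/(0.85 f'_c b) = 2712000/(0.85 × 20.5 × 470) = 331.15 mm.
M_n = T(d − a/2) = 2712 kN × (780 − 165.575) mm = 1666.32 kN·m.

M_n ≈ 1670 kN·m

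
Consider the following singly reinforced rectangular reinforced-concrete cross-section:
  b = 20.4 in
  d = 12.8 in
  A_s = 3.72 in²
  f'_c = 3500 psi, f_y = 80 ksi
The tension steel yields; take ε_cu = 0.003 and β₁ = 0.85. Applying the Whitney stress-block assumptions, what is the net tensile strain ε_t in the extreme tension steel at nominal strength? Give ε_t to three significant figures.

a = A_s f_y/(0.85 f'_c b) = 4.904 in.
β₁ = 0.85, so c = a/β₁ = 4.904/0.85 = 5.769 in.
From the linear strain diagram with ε_cu = 0.003: ε_t = 0.003 (d − c)/c = 0.003 × (12.8 − 5.769)/5.769 = 0.00366.
ε_t < 0.004 — the section is over-reinforced for flexure under ACI limits.

ε_t ≈ 0.00366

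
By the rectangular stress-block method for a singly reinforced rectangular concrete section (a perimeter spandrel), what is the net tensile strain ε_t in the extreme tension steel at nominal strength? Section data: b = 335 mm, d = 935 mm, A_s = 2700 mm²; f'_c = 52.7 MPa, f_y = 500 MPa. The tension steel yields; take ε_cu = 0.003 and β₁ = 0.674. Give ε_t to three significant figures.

a = A_s f_y/(0.85 f'_c b) = 89.96 mm.
β₁ = 0.674, so c = a/β₁ = 89.96/0.674 = 133.47 mm.
From the linear strain diagram with ε_cu = 0.003: ε_t = 0.003 (d − c)/c = 0.003 × (935 − 133.47)/133.47 = 0.0180.
Since ε_t ≥ 0.005, the section is tension-controlled.

ε_t ≈ 0.0180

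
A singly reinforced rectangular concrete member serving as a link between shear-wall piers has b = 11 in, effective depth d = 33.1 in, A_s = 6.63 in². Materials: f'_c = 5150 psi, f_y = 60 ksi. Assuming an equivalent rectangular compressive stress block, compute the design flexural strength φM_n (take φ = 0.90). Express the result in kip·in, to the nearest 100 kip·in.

φM_n ≈ 10400 kip·in

T = A_s f_y = 6.63 × 60 = 397.8 kips.
a = T/(0.85 f'_c b) = 397.8/(0.85 × 5.15 × 11) = 8.261 in.
M_n = T(d − a/2) = 397.8 × (33.1 − 4.1305) = 11524.1 kip·in.
φM_n = 0.90 × 11524.1 = 10371.7 kip·in.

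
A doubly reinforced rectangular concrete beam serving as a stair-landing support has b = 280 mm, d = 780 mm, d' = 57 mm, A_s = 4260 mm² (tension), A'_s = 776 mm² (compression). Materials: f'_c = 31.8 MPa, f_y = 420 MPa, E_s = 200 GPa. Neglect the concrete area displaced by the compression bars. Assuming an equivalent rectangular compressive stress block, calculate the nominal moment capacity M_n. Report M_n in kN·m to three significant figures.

Assume both tension and compression steel yield.
Net tension couple steel: A_s − A'_s = 3484 mm².
a = (A_s − A'_s) f_y / (0.85 f'_c b) = 1463280/(0.85 × 31.8 × 280) = 193.34 mm.
c = a/β₁ = 193.34/0.823 = 234.92 mm; ε'_s = 0.003(c − d')/c = 0.0023 ≥ f_y/E_s = 0.0021, so compression steel does yield.
M_n = (A_s − A'_s) f_y (d − a/2) + A'_s f_y (d − d') = [1463280 × (780 − 96.67) + 325920 × (780 − 57)] × 10⁻⁶ = 999.90 + 235.64 = 1235.54 kN·m.

M_n ≈ 1240 kN·m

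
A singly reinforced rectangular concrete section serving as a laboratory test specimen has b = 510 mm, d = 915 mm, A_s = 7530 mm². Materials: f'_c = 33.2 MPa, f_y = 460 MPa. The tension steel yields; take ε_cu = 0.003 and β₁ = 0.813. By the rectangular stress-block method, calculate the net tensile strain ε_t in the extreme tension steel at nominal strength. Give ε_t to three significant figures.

a = A_s f_y/(0.85 f'_c b) = 240.67 mm.
β₁ = 0.813, so c = a/β₁ = 240.67/0.813 = 296.03 mm.
From the linear strain diagram with ε_cu = 0.003: ε_t = 0.003 (d − c)/c = 0.003 × (915 − 296.03)/296.03 = 0.00627.
Since ε_t ≥ 0.005, the section is tension-controlled.

ε_t ≈ 0.00627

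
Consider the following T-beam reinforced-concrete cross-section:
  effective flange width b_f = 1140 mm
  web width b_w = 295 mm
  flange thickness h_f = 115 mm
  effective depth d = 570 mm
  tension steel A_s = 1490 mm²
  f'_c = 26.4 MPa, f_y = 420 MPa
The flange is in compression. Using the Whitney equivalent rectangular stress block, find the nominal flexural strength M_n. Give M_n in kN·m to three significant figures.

M_n ≈ 349 kN·m

Tension: T = A_s f_y = 1490 × 420 = 625800 N.
Try a within the flange: a = T/(0.85 f'_c b_f) = 625800/(0.85 × 26.4 × 1140) = 24.46 mm.
Since a = 24.46 ≤ h_f = 115 mm, the stress block lies entirely in the flange; analyse as a rectangular beam of width b_f.
M_n = T(d − a/2) = 625800 × (570 − 12.23) = 349.05 × 10⁶ N·mm.
M_n = 349.05 kN·m.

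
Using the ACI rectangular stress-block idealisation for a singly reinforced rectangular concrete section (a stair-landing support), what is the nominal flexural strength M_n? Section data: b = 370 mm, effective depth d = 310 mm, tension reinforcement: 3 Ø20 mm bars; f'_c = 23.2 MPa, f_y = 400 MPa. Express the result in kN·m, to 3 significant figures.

M_n ≈ 107 kN·m

A_s = 3 × 314 = 942 mm².
T = A_s f_y = 942 × 400 = 376800 N = 376.8 kN.
From C = T: a = T/(0.85 f'_c b) = 376800/(0.85 × 23.2 × 370) = 51.64 mm.
M_n = T(d − a/2) = 376.8 kN × (310 − 25.82) mm = 107.08 kN·m.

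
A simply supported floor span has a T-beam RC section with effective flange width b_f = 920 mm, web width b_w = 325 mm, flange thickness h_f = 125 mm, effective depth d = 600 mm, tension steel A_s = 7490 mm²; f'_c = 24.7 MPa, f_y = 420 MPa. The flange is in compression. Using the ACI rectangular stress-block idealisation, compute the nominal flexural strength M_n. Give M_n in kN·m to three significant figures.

Tension: T = A_s f_y = 7490 × 420 = 3145800 N.
Try a within the flange: a = T/(0.85 f'_c b_f) = 3145800/(0.85 × 24.7 × 920) = 162.86 mm.
a = 162.86 > h_f = 125 mm: the block extends into the web. Split into flange-overhang and web parts.
C_f = 0.85 f'_c (b_f − b_w) h_f = 0.85 × 24.7 × (920 − 325) × 125 = 1561503 N.
Remaining web compression depth: a_w = (T − C_f)/(0.85 f'_c b_w) = (3145800 − 1561503)/(0.85 × 24.7 × 325) = 232.19 mm.
M_n = C_f(d − h_f/2) + (T − C_f)(d − a_w/2) = 1561503 × (600 − 62.5) + 1584297 × (600 − 116.095) = 839.31 + 766.65 = 1605.96 × 10⁶ N·mm.
M_n = 1605.96 kN·m.

M_n ≈ 1610 kN·m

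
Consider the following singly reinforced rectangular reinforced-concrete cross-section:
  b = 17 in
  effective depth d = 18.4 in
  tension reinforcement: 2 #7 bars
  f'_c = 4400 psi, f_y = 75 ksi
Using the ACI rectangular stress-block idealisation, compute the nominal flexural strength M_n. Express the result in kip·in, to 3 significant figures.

M_n ≈ 1590 kip·in

A_s = 2 × 0.6 = 1.2 in².
T = A_s f_y = 1.2 × 75 = 90 kips.
a = T/(0.85 f'_c b) = 90/(0.85 × 4.4 × 17) = 1.416 in.
M_n = T(d − a/2) = 90 × (18.4 − 0.708) = 1592.3 kip·in.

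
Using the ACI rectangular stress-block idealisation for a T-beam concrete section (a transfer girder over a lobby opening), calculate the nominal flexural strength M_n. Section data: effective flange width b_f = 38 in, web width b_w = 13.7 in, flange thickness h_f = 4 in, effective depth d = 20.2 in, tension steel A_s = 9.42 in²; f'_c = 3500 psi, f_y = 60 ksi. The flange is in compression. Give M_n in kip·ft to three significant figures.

M_n ≈ 825 kip·ft

Tension: T = A_s f_y = 9.42 × 60 = 565.2 kips.
Try a within the flange: a = T/(0.85 f'_c b_f) = 565.2/(0.85 × 3.5 × 38) = 5.000 in.
a = 5.000 > h_f = 4 in: the block extends into the web. Split into flange-overhang and web parts.
C_f = 0.85 f'_c (b_f − b_w) h_f = 0.85 × 3.5 × (38 − 13.7) × 4 = 289.2 kips.
Remaining web compression depth: a_w = (T − C_f)/(0.85 f'_c b_w) = (565.2 − 289.2)/(0.85 × 3.5 × 13.7) = 6.772 in.
M_n = C_f(d − h_f/2) + (T − C_f)(d − a_w/2) = 289.2 × (20.2 − 2) + 276 × (20.2 − 3.386) = 5263.4 + 4640.7 = 9904.1 kip·in.
M_n = 9904.1/12 = 825.34 kip·ft.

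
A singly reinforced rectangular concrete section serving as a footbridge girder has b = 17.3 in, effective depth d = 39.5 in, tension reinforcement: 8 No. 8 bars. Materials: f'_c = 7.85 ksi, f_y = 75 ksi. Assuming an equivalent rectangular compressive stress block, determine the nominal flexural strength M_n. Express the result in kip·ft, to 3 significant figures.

A_s = 8 × 0.79 = 6.32 in².
T = A_s f_y = 6.32 × 75 = 474 kips.
a = T/(0.85 f'_c b) = 474/(0.85 × 7.85 × 17.3) = 4.106 in.
M_n = T(d − a/2) = 474 × (39.5 − 2.053) = 17749.9 kip·in = 17749.9/12 = 1479.16 kip·ft.

M_n ≈ 1480 kip·ft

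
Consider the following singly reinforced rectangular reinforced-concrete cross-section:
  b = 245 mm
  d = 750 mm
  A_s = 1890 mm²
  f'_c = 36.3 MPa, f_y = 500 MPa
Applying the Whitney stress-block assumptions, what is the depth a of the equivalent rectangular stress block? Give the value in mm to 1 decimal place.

a ≈ 125.0 mm

T = A_s f_y = 1890 × 500 = 945000 N = 945 kN.
Setting C = 0.85 f'_c a b equal to T: a = 945000/(0.85 × 36.3 × 245) = 125.0 mm.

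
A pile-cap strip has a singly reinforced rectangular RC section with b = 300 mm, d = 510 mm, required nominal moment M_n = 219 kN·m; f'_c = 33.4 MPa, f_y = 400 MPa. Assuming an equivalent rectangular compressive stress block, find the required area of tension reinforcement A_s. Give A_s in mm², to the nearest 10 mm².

A_s ≈ 1130 mm²

With M_n = 0.85 f'_c a b (d − a/2), solve the quadratic for a:
a = d − √(d² − 2M_n/(0.85 f'_c b)) = 510 − √(510² − 2 × 219×10⁶/(0.85 × 33.4 × 300)) = 53.19 mm.
A_s = 0.85 f'_c a b / f_y = 0.85 × 33.4 × 53.19 × 300 / 400 = 1132.5 mm².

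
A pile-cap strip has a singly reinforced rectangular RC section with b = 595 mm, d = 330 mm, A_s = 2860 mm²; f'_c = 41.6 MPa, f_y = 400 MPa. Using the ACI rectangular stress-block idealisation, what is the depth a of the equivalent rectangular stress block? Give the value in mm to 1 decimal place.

T = A_s f_y = 2860 × 400 = 1144000 N = 1144 kN.
Setting C = 0.85 f'_c a b equal to T: a = 1144000/(0.85 × 41.6 × 595) = 54.4 mm.

a ≈ 54.4 mm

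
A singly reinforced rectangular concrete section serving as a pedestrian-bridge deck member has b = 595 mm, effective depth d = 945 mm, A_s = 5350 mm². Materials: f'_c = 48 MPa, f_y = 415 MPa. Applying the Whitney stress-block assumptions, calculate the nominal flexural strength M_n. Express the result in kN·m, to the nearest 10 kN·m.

T = A_s f_y = 5350 × 415 = 2220250 N = 2220.25 kN.
From C = T: a = T/(0.85 f'_c b) = 2220250/(0.85 × 48 × 595) = 91.46 mm.
M_n = T(d − a/2) = 2220.25 kN × (945 − 45.73) mm = 1996.60 kN·m.

M_n ≈ 2000 kN·m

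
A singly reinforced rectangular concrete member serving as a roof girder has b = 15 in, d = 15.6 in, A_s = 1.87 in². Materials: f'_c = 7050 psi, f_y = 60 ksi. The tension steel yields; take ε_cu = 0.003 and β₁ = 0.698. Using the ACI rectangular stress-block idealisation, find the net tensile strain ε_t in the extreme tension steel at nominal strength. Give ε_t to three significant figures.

ε_t ≈ 0.0232

a = A_s f_y/(0.85 f'_c b) = 1.248 in.
β₁ = 0.698, so c = a/β₁ = 1.248/0.698 = 1.788 in.
From the linear strain diagram with ε_cu = 0.003: ε_t = 0.003 (d − c)/c = 0.003 × (15.6 − 1.788)/1.788 = 0.0232.
Since ε_t ≥ 0.005, the section is tension-controlled.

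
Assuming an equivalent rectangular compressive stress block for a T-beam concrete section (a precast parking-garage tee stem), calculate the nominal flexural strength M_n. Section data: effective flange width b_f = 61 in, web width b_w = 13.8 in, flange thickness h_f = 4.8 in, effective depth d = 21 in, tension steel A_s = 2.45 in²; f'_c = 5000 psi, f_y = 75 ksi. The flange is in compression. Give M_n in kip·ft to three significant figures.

Tension: T = A_s f_y = 2.45 × 75 = 183.75 kips.
Try a within the flange: a = T/(0.85 f'_c b_f) = 183.75/(0.85 × 5 × 61) = 0.709 in.
Since a = 0.709 ≤ h_f = 4.8 in, the stress block lies entirely in the flange; analyse as a rectangular beam of width b_f.
M_n = T(d − a/2) = 183.75 × (21 − 0.3545) = 3793.6 kip·in.
M_n = 3793.6/12 = 316.13 kip·ft.

M_n ≈ 316 kip·ft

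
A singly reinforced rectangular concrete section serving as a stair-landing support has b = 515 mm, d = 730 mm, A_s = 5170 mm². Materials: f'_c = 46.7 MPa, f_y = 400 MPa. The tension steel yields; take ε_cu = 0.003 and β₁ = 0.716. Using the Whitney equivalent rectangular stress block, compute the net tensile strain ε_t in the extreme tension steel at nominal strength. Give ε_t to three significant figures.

a = A_s f_y/(0.85 f'_c b) = 101.16 mm.
β₁ = 0.716, so c = a/β₁ = 101.16/0.716 = 141.28 mm.
From the linear strain diagram with ε_cu = 0.003: ε_t = 0.003 (d − c)/c = 0.003 × (730 − 141.28)/141.28 = 0.0125.
Since ε_t ≥ 0.005, the section is tension-controlled.

ε_t ≈ 0.0125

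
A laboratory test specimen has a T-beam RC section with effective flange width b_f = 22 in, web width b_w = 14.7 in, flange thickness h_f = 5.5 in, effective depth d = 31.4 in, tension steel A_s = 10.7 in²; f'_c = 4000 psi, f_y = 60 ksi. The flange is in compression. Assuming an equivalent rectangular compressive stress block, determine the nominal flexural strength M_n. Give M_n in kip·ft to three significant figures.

Tension: T = A_s f_y = 10.7 × 60 = 642 kips.
Try a within the flange: a = T/(0.85 f'_c b_f) = 642/(0.85 × 4 × 22) = 8.583 in.
a = 8.583 > h_f = 5.5 in: the block extends into the web. Split into flange-overhang and web parts.
C_f = 0.85 f'_c (b_f − b_w) h_f = 0.85 × 4 × (22 − 14.7) × 5.5 = 136.5 kips.
Remaining web compression depth: a_w = (T − C_f)/(0.85 f'_c b_w) = (642 − 136.5)/(0.85 × 4 × 14.7) = 10.114 in.
M_n = C_f(d − h_f/2) + (T − C_f)(d − a_w/2) = 136.5 × (31.4 − 2.75) + 505.5 × (31.4 − 5.057) = 3910.7 + 13316.4 = 17227.1 kip·in.
M_n = 17227.1/12 = 1435.59 kip·ft.

M_n ≈ 1440 kip·ft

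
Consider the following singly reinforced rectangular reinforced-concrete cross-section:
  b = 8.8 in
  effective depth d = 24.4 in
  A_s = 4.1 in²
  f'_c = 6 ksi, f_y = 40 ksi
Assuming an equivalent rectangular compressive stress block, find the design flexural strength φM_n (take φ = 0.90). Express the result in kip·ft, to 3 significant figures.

T = A_s f_y = 4.1 × 40 = 164 kips.
a = T/(0.85 f'_c b) = 164/(0.85 × 6 × 8.8) = 3.654 in.
M_n = T(d − a/2) = 164 × (24.4 − 1.827) = 3702.0 kip·in = 3702.0/12 = 308.50 kip·ft.
φM_n = 0.90 × 308.50 = 277.65 kip·ft.

φM_n ≈ 278 kip·ft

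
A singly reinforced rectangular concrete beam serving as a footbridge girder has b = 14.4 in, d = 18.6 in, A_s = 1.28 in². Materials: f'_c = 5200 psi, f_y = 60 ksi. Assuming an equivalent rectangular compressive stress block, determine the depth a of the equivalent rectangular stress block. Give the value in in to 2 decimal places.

a ≈ 1.21 in

T = A_s f_y = 1.28 × 60 = 76.8 kips.
a = T/(0.85 f'_c b) = 76.8/(0.85 × 5.2 × 14.4) = 1.21 in.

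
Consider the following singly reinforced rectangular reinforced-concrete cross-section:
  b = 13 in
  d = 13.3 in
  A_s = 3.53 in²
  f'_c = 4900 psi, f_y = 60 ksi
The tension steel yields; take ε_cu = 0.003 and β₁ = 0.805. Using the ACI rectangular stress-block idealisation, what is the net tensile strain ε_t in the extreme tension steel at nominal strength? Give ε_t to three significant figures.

a = A_s f_y/(0.85 f'_c b) = 3.912 in.
β₁ = 0.805, so c = a/β₁ = 3.912/0.805 = 4.860 in.
From the linear strain diagram with ε_cu = 0.003: ε_t = 0.003 (d − c)/c = 0.003 × (13.3 − 4.860)/4.860 = 0.00521.
Since ε_t ≥ 0.005, the section is tension-controlled.

ε_t ≈ 0.00521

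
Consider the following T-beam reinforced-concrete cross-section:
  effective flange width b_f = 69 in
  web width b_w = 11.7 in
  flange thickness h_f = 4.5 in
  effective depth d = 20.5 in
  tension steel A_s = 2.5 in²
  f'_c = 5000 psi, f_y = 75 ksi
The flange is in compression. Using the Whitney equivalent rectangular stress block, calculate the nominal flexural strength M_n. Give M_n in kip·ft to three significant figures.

Tension: T = A_s f_y = 2.5 × 75 = 187.5 kips.
Try a within the flange: a = T/(0.85 f'_c b_f) = 187.5/(0.85 × 5 × 69) = 0.639 in.
Since a = 0.639 ≤ h_f = 4.5 in, the stress block lies entirely in the flange; analyse as a rectangular beam of width b_f.
M_n = T(d − a/2) = 187.5 × (20.5 − 0.3195) = 3783.8 kip·in.
M_n = 3783.8/12 = 315.32 kip·ft.

M_n ≈ 315 kip·ft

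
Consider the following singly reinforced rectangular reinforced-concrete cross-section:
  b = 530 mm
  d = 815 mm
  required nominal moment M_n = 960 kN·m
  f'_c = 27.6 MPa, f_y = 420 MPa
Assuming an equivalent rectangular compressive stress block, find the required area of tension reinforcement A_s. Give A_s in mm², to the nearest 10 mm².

A_s ≈ 2990 mm²

With M_n = 0.85 f'_c a b (d − a/2), solve the quadratic for a:
a = d − √(d² − 2M_n/(0.85 f'_c b)) = 815 − √(815² − 2 × 960×10⁶/(0.85 × 27.6 × 530)) = 100.99 mm.
A_s = 0.85 f'_c a b / f_y = 0.85 × 27.6 × 100.99 × 530 / 420 = 2989.7 mm².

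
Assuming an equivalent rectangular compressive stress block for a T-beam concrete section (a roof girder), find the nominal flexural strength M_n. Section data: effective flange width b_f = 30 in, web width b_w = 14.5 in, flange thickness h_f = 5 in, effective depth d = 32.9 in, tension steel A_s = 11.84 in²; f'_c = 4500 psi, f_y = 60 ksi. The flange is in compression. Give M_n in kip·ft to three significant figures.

M_n ≈ 1760 kip·ft

Tension: T = A_s f_y = 11.84 × 60 = 710.4 kips.
Try a within the flange: a = T/(0.85 f'_c b_f) = 710.4/(0.85 × 4.5 × 30) = 6.191 in.
a = 6.191 > h_f = 5 in: the block extends into the web. Split into flange-overhang and web parts.
C_f = 0.85 f'_c (b_f − b_w) h_f = 0.85 × 4.5 × (30 − 14.5) × 5 = 296.4 kips.
Remaining web compression depth: a_w = (T − C_f)/(0.85 f'_c b_w) = (710.4 − 296.4)/(0.85 × 4.5 × 14.5) = 7.465 in.
M_n = C_f(d − h_f/2) + (T − C_f)(d − a_w/2) = 296.4 × (32.9 − 2.5) + 414 × (32.9 − 3.7325) = 9010.6 + 12075.3 = 21085.9 kip·in.
M_n = 21085.9/12 = 1757.16 kip·ft.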